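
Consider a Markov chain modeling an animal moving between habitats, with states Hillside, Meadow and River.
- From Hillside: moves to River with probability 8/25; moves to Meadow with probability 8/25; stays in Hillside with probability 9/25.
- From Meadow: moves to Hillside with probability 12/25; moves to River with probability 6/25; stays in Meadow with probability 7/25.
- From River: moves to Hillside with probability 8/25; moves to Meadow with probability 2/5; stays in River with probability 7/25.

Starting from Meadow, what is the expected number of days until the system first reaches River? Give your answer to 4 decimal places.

3.6458

Let t(s) be the expected number of days to first reach River from state s, with t(River) = 0. Conditioning on the first day:
t(Hillside) = 1 + 0.36·t(Hillside) + 0.32·t(Meadow)
t(Meadow) = 1 + 0.48·t(Hillside) + 0.28·t(Meadow)
Solving: t(Hillside) = 3.3854, t(Meadow) = 3.6458.
Expected days from Meadow to River: 3.6458.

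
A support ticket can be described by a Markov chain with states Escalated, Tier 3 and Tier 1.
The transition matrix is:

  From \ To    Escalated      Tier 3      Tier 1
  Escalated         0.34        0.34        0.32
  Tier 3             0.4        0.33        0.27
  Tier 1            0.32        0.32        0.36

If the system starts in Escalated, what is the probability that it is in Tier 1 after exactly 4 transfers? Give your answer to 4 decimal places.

0.3161

Propagate the distribution vector 4 transfers from Escalated.
After 0 transfers: (1.0000, 0.0000, 0.0000)
After 1 transfer: (0.3400, 0.3400, 0.3200)
After 2 transfers: (0.3540, 0.3302, 0.3158)
After 3 transfers: (0.3535, 0.3304, 0.3161)
After 4 transfers: (0.3535, 0.3304, 0.3161)
P(in Tier 1 after 4 transfers) = 0.3161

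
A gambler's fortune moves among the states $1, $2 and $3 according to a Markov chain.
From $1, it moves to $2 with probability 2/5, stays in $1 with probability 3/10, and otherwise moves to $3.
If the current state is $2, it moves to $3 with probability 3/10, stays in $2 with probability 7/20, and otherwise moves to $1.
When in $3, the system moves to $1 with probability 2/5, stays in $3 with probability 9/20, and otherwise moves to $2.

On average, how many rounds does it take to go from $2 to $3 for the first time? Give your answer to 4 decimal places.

3.3333

Let t(s) be the expected number of rounds to first reach $3 from state s, with t($3) = 0. Conditioning on the first round:
t($1) = 1 + 0.3·t($1) + 0.4·t($2)
t($2) = 1 + 0.35·t($1) + 0.35·t($2)
Solving: t($1) = 3.3333, t($2) = 3.3333.
Expected rounds from $2 to $3: 3.3333.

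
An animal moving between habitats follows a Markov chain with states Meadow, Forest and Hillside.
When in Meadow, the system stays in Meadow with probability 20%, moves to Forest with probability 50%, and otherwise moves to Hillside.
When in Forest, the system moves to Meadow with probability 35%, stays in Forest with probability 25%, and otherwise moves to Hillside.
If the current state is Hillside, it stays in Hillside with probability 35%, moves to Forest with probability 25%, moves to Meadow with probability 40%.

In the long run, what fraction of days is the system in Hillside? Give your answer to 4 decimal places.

0.3505

Let the stationary distribution be π with π = πP and π_1 + π_2 + π_3 = 1.
π_1 = 0.2·π_1 + 0.35·π_2 + 0.4·π_3
π_2 = 0.5·π_1 + 0.25·π_2 + 0.25·π_3
Solving with the normalization constraint gives π = (0.3196, 0.3299, 0.3505).
So the stationary probability of Hillside is 0.3505.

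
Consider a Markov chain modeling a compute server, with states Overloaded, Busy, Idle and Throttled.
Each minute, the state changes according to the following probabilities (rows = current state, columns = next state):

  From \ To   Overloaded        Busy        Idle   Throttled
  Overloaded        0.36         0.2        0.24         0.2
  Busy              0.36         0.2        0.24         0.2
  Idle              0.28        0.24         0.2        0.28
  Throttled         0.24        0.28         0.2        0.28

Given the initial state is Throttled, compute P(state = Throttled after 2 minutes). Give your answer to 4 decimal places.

Propagate the distribution vector 2 minutes from Throttled.
After 0 minutes: (0.0000, 0.0000, 0.0000, 1.0000)
After 1 minute: (0.2400, 0.2800, 0.2000, 0.2800)
After 2 minutes: (0.3104, 0.2304, 0.2208, 0.2384)
P(in Throttled after 2 minutes) = 0.2384

0.2384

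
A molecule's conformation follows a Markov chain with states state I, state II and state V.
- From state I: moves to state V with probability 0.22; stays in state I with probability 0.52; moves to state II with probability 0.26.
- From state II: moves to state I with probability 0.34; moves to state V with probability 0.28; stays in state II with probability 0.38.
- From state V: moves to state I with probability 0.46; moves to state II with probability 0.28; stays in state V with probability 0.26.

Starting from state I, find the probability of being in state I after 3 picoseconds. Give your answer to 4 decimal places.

Propagate the distribution vector 3 picoseconds from state I.
After 0 picoseconds: (1.0000, 0.0000, 0.0000)
After 1 picosecond: (0.5200, 0.2600, 0.2200)
After 2 picoseconds: (0.4600, 0.2956, 0.2444)
After 3 picoseconds: (0.4521, 0.3004, 0.2475)
P(in state I after 3 picoseconds) = 0.4521

0.4521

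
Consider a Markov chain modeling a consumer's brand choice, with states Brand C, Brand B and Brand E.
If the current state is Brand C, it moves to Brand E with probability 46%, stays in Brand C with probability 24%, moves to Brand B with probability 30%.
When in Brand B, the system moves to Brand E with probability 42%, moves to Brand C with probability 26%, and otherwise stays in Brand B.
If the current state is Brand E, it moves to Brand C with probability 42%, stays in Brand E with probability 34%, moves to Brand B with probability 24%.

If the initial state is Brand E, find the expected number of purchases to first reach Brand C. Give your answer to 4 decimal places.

2.6437

Let t(s) be the expected number of purchases to first reach Brand C from state s, with t(Brand C) = 0. Conditioning on the first purchase:
t(Brand B) = 1 + 0.32·t(Brand B) + 0.42·t(Brand E)
t(Brand E) = 1 + 0.24·t(Brand B) + 0.34·t(Brand E)
Solving: t(Brand B) = 3.1034, t(Brand E) = 2.6437.
Expected purchases from Brand E to Brand C: 2.6437.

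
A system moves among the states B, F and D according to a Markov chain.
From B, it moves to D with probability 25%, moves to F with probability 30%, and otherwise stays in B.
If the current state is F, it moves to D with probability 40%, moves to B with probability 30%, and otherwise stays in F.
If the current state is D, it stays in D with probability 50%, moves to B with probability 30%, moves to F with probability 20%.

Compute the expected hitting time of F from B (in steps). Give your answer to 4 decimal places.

3.7500

Let t(s) be the expected number of steps to first reach F from state s, with t(F) = 0. Conditioning on the first step:
t(B) = 1 + 0.45·t(B) + 0.25·t(D)
t(D) = 1 + 0.3·t(B) + 0.5·t(D)
Solving: t(B) = 3.7500, t(D) = 4.2500.
Expected steps from B to F: 3.7500.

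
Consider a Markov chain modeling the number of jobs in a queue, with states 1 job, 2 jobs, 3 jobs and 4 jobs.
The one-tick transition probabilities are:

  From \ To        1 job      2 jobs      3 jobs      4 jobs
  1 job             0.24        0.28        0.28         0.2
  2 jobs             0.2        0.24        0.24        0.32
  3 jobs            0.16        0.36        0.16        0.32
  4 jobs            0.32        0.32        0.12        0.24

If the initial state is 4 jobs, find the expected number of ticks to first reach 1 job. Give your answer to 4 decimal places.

Let t(s) be the expected number of ticks to first reach 1 job from state s, with t(1 job) = 0. Conditioning on the first tick:
t(2 jobs) = 1 + 0.24·t(2 jobs) + 0.24·t(3 jobs) + 0.32·t(4 jobs)
t(3 jobs) = 1 + 0.36·t(2 jobs) + 0.16·t(3 jobs) + 0.32·t(4 jobs)
t(4 jobs) = 1 + 0.32·t(2 jobs) + 0.12·t(3 jobs) + 0.24·t(4 jobs)
Solving: t(2 jobs) = 4.3863, t(3 jobs) = 4.5487, t(4 jobs) = 3.8809.
Expected ticks from 4 jobs to 1 job: 3.8809.

3.8809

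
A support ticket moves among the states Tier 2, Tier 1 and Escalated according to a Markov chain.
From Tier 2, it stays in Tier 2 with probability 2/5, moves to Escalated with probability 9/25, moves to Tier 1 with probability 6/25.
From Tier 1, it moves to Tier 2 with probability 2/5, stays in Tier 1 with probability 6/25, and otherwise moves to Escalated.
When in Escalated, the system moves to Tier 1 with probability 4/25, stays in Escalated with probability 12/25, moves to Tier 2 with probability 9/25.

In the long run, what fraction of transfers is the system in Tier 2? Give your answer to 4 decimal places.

0.3836

Let the stationary distribution be π with π = πP and π_1 + π_2 + π_3 = 1.
π_1 = 0.4·π_1 + 0.4·π_2 + 0.36·π_3
π_2 = 0.24·π_1 + 0.24·π_2 + 0.16·π_3
Solving with the normalization constraint gives π = (0.3836, 0.2073, 0.4091).
So the stationary probability of Tier 2 is 0.3836.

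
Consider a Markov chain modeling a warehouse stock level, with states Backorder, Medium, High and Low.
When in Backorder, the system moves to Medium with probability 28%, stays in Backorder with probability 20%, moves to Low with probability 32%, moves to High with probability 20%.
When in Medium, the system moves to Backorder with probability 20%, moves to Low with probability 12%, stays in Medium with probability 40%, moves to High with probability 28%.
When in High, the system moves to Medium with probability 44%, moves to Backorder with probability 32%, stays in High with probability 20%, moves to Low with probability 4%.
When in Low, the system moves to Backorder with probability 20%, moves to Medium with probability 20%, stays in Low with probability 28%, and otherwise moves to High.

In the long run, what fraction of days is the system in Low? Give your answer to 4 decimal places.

0.1739

Let the stationary distribution be π with π = πP and π_1 + π_2 + π_3 + π_4 = 1.
π_1 = 0.2·π_1 + 0.2·π_2 + 0.32·π_3 + 0.2·π_4
π_2 = 0.28·π_1 + 0.4·π_2 + 0.44·π_3 + 0.2·π_4
π_3 = 0.2·π_1 + 0.28·π_2 + 0.2·π_3 + 0.32·π_4
Solving with the normalization constraint gives π = (0.2298, 0.3476, 0.2487, 0.1739).
So the stationary probability of Low is 0.1739.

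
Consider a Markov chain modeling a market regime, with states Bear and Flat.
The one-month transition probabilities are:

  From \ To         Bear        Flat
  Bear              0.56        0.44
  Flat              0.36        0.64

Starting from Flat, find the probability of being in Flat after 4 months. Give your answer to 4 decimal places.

0.5507

Propagate the distribution vector 4 months from Flat.
After 0 months: (0.0000, 1.0000)
After 1 month: (0.3600, 0.6400)
After 2 months: (0.4320, 0.5680)
After 3 months: (0.4464, 0.5536)
After 4 months: (0.4493, 0.5507)
P(in Flat after 4 months) = 0.5507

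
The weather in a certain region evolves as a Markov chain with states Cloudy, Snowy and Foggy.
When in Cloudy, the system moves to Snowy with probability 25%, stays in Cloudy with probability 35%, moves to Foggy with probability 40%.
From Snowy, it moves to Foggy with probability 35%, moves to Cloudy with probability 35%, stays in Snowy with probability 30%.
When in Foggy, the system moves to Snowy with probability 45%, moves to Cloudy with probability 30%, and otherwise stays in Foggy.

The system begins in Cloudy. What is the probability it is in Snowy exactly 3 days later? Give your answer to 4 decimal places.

Propagate the distribution vector 3 days from Cloudy.
After 0 days: (1.0000, 0.0000, 0.0000)
After 1 day: (0.3500, 0.2500, 0.4000)
After 2 days: (0.3300, 0.3425, 0.3275)
After 3 days: (0.3336, 0.3326, 0.3338)
P(in Snowy after 3 days) = 0.3326

0.3326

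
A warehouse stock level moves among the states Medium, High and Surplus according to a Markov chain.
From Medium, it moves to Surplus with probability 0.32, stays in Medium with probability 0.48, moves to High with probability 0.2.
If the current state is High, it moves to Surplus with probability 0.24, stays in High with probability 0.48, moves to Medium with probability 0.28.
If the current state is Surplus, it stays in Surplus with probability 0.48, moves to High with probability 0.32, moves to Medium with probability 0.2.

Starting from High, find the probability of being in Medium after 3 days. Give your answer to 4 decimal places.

Propagate the distribution vector 3 days from High.
After 0 days: (0.0000, 1.0000, 0.0000)
After 1 day: (0.2800, 0.4800, 0.2400)
After 2 days: (0.3168, 0.3632, 0.3200)
After 3 days: (0.3178, 0.3401, 0.3421)
P(in Medium after 3 days) = 0.3178

0.3178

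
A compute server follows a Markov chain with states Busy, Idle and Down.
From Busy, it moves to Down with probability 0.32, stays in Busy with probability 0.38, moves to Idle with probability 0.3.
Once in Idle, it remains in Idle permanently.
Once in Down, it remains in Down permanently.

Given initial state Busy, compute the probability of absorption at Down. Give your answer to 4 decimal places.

0.5161

Let h(s) be the probability of absorption at Down starting from transient state s. Then h(Down) = 1 and h(Idle) = 0. By first-step analysis:
h(Busy) = 0.38·h(Busy) + 0.3·0 + 0.32·1
Solving: h(Busy) = 0.5161.
Starting from Busy, the probability is 0.5161.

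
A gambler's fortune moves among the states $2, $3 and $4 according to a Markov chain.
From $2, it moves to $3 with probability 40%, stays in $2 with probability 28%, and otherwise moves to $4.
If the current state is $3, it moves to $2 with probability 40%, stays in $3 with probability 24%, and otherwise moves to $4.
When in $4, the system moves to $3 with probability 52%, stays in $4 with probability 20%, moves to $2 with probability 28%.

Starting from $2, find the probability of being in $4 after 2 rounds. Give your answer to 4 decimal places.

0.2976

Sum over the intermediate state after 1 round:
P = P($2→$2)·P($2→$4) + P($2→$3)·P($3→$4) + P($2→$4)·P($4→$4)
  = 0.28×0.32 + 0.4×0.36 + 0.32×0.2
  = 0.0896 + 0.1440 + 0.0640 = 0.2976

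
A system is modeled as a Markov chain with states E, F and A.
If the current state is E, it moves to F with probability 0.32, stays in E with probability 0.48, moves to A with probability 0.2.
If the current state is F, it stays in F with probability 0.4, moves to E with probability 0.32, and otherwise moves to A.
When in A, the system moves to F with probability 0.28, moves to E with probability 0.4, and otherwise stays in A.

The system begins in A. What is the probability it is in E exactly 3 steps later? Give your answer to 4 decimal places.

Propagate the distribution vector 3 steps from A.
After 0 steps: (0.0000, 0.0000, 1.0000)
After 1 step: (0.4000, 0.2800, 0.3200)
After 2 steps: (0.4096, 0.3296, 0.2608)
After 3 steps: (0.4064, 0.3359, 0.2577)
P(in E after 3 steps) = 0.4064

0.4064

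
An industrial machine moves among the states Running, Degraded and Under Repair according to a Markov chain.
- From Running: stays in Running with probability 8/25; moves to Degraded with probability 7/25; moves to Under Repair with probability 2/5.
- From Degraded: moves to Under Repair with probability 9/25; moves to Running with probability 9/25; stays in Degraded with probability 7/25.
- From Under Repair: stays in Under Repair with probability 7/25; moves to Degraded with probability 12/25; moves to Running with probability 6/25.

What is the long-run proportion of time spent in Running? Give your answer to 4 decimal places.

0.3064

Let the stationary distribution be π with π = πP and π_1 + π_2 + π_3 = 1.
π_1 = 0.32·π_1 + 0.36·π_2 + 0.24·π_3
π_2 = 0.28·π_1 + 0.28·π_2 + 0.48·π_3
Solving with the normalization constraint gives π = (0.3064, 0.3489, 0.3447).
So the stationary probability of Running is 0.3064.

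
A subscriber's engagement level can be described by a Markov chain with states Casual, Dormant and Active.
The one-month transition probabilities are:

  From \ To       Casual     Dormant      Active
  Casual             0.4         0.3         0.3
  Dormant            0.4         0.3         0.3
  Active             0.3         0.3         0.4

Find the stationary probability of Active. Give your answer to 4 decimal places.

Let the stationary distribution be π with π = πP and π_1 + π_2 + π_3 = 1.
π_1 = 0.4·π_1 + 0.4·π_2 + 0.3·π_3
π_2 = 0.3·π_1 + 0.3·π_2 + 0.3·π_3
Solving with the normalization constraint gives π = (0.3667, 0.3000, 0.3333).
So the stationary probability of Active is 0.3333.

0.3333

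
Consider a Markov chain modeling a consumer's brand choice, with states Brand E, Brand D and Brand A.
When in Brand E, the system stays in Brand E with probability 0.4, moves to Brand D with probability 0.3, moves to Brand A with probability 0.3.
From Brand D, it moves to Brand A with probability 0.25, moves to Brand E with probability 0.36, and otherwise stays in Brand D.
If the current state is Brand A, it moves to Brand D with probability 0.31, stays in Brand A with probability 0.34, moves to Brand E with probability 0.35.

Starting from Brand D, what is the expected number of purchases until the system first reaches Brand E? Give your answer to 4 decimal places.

Let t(s) be the expected number of purchases to first reach Brand E from state s, with t(Brand E) = 0. Conditioning on the first purchase:
t(Brand D) = 1 + 0.39·t(Brand D) + 0.25·t(Brand A)
t(Brand A) = 1 + 0.31·t(Brand D) + 0.34·t(Brand A)
Solving: t(Brand D) = 2.7991, t(Brand A) = 2.8299.
Expected purchases from Brand D to Brand E: 2.7991.

2.7991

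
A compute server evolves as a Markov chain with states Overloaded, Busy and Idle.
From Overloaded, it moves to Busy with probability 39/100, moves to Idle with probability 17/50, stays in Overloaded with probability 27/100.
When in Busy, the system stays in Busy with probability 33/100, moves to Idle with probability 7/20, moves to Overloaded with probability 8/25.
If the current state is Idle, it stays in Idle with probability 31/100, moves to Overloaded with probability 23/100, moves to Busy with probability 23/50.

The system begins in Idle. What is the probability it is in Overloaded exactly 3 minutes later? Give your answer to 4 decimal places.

0.2758

Propagate the distribution vector 3 minutes from Idle.
After 0 minutes: (0.0000, 0.0000, 1.0000)
After 1 minute: (0.2300, 0.4600, 0.3100)
After 2 minutes: (0.2806, 0.3841, 0.3353)
After 3 minutes: (0.2758, 0.3904, 0.3338)
P(in Overloaded after 3 minutes) = 0.2758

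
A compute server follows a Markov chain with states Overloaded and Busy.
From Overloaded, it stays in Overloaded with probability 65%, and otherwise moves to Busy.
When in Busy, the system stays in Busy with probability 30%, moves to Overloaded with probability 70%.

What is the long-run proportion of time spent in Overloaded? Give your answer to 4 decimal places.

0.6667

Let the stationary distribution be π with π = πP and π_1 + π_2 = 1.
π_1 = 0.65·π_1 + 0.7·π_2
Solving with the normalization constraint gives π = (0.6667, 0.3333).
So the stationary probability of Overloaded is 0.6667.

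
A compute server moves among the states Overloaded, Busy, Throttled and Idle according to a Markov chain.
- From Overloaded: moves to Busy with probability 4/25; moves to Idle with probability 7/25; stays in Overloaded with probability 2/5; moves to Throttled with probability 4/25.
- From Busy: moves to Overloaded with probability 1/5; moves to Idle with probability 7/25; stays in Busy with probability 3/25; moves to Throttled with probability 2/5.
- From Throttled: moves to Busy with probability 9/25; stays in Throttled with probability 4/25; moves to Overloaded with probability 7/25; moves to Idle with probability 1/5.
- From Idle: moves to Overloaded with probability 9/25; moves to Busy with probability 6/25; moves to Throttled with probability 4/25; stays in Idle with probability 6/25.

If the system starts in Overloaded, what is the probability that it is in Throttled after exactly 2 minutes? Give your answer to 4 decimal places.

Propagate the distribution vector 2 minutes from Overloaded.
After 0 minutes: (1.0000, 0.0000, 0.0000, 0.0000)
After 1 minute: (0.4000, 0.1600, 0.1600, 0.2800)
After 2 minutes: (0.3376, 0.2080, 0.1984, 0.2560)
P(in Throttled after 2 minutes) = 0.1984

0.1984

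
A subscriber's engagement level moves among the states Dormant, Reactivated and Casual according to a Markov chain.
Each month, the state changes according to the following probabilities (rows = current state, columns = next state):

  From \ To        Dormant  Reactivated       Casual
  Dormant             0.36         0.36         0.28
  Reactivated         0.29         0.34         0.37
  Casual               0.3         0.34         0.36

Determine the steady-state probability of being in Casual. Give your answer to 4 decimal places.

0.3382

Let the stationary distribution be π with π = πP and π_1 + π_2 + π_3 = 1.
π_1 = 0.36·π_1 + 0.29·π_2 + 0.3·π_3
π_2 = 0.36·π_1 + 0.34·π_2 + 0.34·π_3
Solving with the normalization constraint gives π = (0.3155, 0.3463, 0.3382).
So the stationary probability of Casual is 0.3382.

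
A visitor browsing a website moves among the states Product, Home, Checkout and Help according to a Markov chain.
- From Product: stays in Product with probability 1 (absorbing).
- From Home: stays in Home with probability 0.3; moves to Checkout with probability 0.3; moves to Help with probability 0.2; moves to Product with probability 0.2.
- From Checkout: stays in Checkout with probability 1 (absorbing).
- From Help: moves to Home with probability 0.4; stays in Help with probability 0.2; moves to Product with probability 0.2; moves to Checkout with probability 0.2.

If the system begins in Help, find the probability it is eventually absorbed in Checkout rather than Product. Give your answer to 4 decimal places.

Let h(s) be the probability of absorption at Checkout starting from transient state s. Then h(Checkout) = 1 and h(Product) = 0. By first-step analysis:
h(Home) = 0.2·0 + 0.3·h(Home) + 0.3·1 + 0.2·h(Help)
h(Help) = 0.2·0 + 0.4·h(Home) + 0.2·1 + 0.2·h(Help)
Solving: h(Home) = 0.5833, h(Help) = 0.5417.
Starting from Help, the probability is 0.5417.

0.5417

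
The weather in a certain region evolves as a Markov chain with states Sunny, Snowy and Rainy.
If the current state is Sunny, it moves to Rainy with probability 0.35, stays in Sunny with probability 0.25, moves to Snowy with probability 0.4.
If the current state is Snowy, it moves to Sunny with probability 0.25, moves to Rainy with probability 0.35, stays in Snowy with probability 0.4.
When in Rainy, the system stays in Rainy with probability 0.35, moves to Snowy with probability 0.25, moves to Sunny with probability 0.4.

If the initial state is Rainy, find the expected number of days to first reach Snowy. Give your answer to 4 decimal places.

3.3094

Let t(s) be the expected number of days to first reach Snowy from state s, with t(Snowy) = 0. Conditioning on the first day:
t(Sunny) = 1 + 0.25·t(Sunny) + 0.35·t(Rainy)
t(Rainy) = 1 + 0.4·t(Sunny) + 0.35·t(Rainy)
Solving: t(Sunny) = 2.8777, t(Rainy) = 3.3094.
Expected days from Rainy to Snowy: 3.3094.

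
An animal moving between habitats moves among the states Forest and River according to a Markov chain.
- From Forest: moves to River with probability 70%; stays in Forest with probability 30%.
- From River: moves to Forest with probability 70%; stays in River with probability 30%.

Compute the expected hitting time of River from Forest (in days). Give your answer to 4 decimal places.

1.4286

Let t(s) be the expected number of days to first reach River from state s, with t(River) = 0. Conditioning on the first day:
t(Forest) = 1 + 0.3·t(Forest)
Solving: t(Forest) = 1.4286.
Expected days from Forest to River: 1.4286.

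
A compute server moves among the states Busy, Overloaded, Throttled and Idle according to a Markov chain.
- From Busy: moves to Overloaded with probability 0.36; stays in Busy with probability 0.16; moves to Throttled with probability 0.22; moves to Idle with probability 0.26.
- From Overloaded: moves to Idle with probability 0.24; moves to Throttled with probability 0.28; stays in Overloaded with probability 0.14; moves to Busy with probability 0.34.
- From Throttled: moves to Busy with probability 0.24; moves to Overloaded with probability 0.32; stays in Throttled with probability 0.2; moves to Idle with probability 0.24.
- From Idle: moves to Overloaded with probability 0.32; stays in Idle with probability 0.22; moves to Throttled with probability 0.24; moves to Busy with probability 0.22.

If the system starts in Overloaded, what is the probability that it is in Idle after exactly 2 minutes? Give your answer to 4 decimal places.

0.2420

Propagate the distribution vector 2 minutes from Overloaded.
After 0 minutes: (0.0000, 1.0000, 0.0000, 0.0000)
After 1 minute: (0.3400, 0.1400, 0.2800, 0.2400)
After 2 minutes: (0.2220, 0.3084, 0.2276, 0.2420)
P(in Idle after 2 minutes) = 0.2420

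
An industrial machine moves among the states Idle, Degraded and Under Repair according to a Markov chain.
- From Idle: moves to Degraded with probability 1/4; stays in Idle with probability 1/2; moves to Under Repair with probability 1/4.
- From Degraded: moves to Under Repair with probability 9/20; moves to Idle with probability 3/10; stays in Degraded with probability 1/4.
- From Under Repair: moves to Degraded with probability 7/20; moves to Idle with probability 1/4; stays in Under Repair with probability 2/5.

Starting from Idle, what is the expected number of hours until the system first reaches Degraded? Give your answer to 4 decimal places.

3.5789

Let t(s) be the expected number of hours to first reach Degraded from state s, with t(Degraded) = 0. Conditioning on the first hour:
t(Idle) = 1 + 0.5·t(Idle) + 0.25·t(Under Repair)
t(Under Repair) = 1 + 0.25·t(Idle) + 0.4·t(Under Repair)
Solving: t(Idle) = 3.5789, t(Under Repair) = 3.1579.
Expected hours from Idle to Degraded: 3.5789.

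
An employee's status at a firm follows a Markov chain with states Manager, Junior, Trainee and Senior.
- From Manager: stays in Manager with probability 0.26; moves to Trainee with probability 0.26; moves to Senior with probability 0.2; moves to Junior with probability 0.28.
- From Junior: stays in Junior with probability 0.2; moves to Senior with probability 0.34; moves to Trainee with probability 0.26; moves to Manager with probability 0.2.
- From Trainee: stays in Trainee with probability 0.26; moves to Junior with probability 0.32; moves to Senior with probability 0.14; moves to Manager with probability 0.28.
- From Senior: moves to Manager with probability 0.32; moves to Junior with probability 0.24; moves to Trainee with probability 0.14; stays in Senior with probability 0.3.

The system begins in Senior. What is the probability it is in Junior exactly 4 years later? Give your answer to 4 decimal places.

0.2586

Propagate the distribution vector 4 years from Senior.
After 0 years: (0.0000, 0.0000, 0.0000, 1.0000)
After 1 year: (0.3200, 0.2400, 0.1400, 0.3000)
After 2 years: (0.2664, 0.2544, 0.2240, 0.2552)
After 3 years: (0.2645, 0.2584, 0.2294, 0.2477)
After 4 years: (0.2639, 0.2586, 0.2303, 0.2472)
P(in Junior after 4 years) = 0.2586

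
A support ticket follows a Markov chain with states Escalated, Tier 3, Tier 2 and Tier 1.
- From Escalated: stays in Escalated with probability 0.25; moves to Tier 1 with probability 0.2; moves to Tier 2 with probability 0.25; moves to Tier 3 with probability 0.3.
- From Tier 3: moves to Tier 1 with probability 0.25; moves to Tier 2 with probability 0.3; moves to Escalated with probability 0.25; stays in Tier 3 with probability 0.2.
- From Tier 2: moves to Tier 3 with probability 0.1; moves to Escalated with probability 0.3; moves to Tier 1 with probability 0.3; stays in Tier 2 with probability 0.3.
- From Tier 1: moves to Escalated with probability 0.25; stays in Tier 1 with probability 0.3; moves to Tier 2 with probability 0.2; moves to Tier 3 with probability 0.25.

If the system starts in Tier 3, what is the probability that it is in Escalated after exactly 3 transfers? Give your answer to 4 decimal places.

Propagate the distribution vector 3 transfers from Tier 3.
After 0 transfers: (0.0000, 1.0000, 0.0000, 0.0000)
After 1 transfer: (0.2500, 0.2000, 0.3000, 0.2500)
After 2 transfers: (0.2650, 0.2075, 0.2625, 0.2650)
After 3 transfers: (0.2631, 0.2135, 0.2603, 0.2631)
P(in Escalated after 3 transfers) = 0.2631

0.2631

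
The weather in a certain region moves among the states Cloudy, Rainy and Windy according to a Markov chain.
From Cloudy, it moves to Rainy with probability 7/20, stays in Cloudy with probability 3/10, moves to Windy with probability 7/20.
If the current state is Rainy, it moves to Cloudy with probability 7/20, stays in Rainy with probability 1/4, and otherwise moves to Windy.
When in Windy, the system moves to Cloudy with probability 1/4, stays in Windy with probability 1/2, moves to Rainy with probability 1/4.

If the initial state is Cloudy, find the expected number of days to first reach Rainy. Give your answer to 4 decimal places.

3.2381

Let t(s) be the expected number of days to first reach Rainy from state s, with t(Rainy) = 0. Conditioning on the first day:
t(Cloudy) = 1 + 0.3·t(Cloudy) + 0.35·t(Windy)
t(Windy) = 1 + 0.25·t(Cloudy) + 0.5·t(Windy)
Solving: t(Cloudy) = 3.2381, t(Windy) = 3.6190.
Expected days from Cloudy to Rainy: 3.2381.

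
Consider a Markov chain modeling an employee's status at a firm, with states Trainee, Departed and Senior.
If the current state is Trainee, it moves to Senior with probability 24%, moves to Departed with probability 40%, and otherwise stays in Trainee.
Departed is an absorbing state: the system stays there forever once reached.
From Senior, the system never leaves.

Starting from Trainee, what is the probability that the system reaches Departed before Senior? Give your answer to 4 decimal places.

Let h(s) be the probability of absorption at Departed starting from transient state s. Then h(Departed) = 1 and h(Senior) = 0. By first-step analysis:
h(Trainee) = 0.36·h(Trainee) + 0.4·1 + 0.24·0
Solving: h(Trainee) = 0.6250.
Starting from Trainee, the probability is 0.6250.

0.6250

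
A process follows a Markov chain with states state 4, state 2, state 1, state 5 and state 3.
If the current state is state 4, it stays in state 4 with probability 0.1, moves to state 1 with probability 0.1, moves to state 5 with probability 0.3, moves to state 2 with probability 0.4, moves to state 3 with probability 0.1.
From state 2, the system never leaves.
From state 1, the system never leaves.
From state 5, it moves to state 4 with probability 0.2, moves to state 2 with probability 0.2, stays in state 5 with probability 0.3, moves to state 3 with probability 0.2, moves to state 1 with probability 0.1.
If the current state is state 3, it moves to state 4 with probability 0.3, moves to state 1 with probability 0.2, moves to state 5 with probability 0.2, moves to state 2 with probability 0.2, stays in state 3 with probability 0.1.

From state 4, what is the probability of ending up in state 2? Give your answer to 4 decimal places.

Let h(s) be the probability of absorption at state 2 starting from transient state s. Then h(state 2) = 1 and h(state 1) = 0. By first-step analysis:
h(state 4) = 0.1·h(state 4) + 0.4·1 + 0.1·0 + 0.3·h(state 5) + 0.1·h(state 3)
h(state 5) = 0.2·h(state 4) + 0.2·1 + 0.1·0 + 0.3·h(state 5) + 0.2·h(state 3)
h(state 3) = 0.3·h(state 4) + 0.2·1 + 0.2·0 + 0.2·h(state 5) + 0.1·h(state 3)
Solving: h(state 4) = 0.7373, h(state 5) = 0.6728, h(state 3) = 0.6175.
Starting from state 4, the probability is 0.7373.

0.7373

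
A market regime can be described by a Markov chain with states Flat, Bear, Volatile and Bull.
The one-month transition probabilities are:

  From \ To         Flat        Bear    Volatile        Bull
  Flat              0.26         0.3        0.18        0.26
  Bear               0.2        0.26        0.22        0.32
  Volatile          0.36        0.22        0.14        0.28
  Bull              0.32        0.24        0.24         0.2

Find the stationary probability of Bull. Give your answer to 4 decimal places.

Let the stationary distribution be π with π = πP and π_1 + π_2 + π_3 + π_4 = 1.
π_1 = 0.26·π_1 + 0.2·π_2 + 0.36·π_3 + 0.32·π_4
π_2 = 0.3·π_1 + 0.26·π_2 + 0.22·π_3 + 0.24·π_4
π_3 = 0.18·π_1 + 0.22·π_2 + 0.14·π_3 + 0.24·π_4
Solving with the normalization constraint gives π = (0.2802, 0.2580, 0.1982, 0.2636).
So the stationary probability of Bull is 0.2636.

0.2636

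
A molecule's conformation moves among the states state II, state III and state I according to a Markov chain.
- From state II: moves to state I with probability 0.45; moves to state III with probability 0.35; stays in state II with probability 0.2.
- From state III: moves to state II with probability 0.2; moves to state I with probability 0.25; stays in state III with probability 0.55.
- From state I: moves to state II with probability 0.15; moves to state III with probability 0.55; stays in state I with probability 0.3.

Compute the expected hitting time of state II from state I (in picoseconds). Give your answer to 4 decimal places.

Let t(s) be the expected number of picoseconds to first reach state II from state s, with t(state II) = 0. Conditioning on the first picosecond:
t(state III) = 1 + 0.55·t(state III) + 0.25·t(state I)
t(state I) = 1 + 0.55·t(state III) + 0.3·t(state I)
Solving: t(state III) = 5.3521, t(state I) = 5.6338.
Expected picoseconds from state I to state II: 5.6338.

5.6338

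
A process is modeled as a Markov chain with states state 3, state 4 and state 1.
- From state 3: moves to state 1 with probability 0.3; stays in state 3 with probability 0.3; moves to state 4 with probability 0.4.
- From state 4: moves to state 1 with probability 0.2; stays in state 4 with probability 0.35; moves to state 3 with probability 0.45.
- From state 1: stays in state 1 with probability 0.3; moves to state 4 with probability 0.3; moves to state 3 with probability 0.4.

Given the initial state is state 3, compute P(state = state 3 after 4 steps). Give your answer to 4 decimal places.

0.3800

Propagate the distribution vector 4 steps from state 3.
After 0 steps: (1.0000, 0.0000, 0.0000)
After 1 step: (0.3000, 0.4000, 0.3000)
After 2 steps: (0.3900, 0.3500, 0.2600)
After 3 steps: (0.3785, 0.3565, 0.2650)
After 4 steps: (0.3800, 0.3557, 0.2644)
P(in state 3 after 4 steps) = 0.3800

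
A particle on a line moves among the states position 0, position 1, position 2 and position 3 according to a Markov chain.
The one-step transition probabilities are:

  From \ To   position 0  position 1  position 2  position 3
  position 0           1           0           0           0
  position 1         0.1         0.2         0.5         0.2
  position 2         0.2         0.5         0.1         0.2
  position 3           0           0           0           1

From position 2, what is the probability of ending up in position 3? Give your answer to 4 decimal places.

Let h(s) be the probability of absorption at position 3 starting from transient state s. Then h(position 3) = 1 and h(position 0) = 0. By first-step analysis:
h(position 1) = 0.1·0 + 0.2·h(position 1) + 0.5·h(position 2) + 0.2·1
h(position 2) = 0.2·0 + 0.5·h(position 1) + 0.1·h(position 2) + 0.2·1
Solving: h(position 1) = 0.5957, h(position 2) = 0.5532.
Starting from position 2, the probability is 0.5532.

0.5532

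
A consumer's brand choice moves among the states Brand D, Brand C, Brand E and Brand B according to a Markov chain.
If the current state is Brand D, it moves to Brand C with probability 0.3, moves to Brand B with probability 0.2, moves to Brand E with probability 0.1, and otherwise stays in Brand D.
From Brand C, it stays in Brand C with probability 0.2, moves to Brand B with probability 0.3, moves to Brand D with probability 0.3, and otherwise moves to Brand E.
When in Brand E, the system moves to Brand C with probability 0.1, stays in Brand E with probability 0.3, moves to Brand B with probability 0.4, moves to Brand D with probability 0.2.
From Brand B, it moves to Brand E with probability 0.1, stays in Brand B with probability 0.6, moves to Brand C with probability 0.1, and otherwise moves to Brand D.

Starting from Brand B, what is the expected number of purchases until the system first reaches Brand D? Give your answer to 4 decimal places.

Let t(s) be the expected number of purchases to first reach Brand D from state s, with t(Brand D) = 0. Conditioning on the first purchase:
t(Brand C) = 1 + 0.2·t(Brand C) + 0.2·t(Brand E) + 0.3·t(Brand B)
t(Brand E) = 1 + 0.1·t(Brand C) + 0.3·t(Brand E) + 0.4·t(Brand B)
t(Brand B) = 1 + 0.1·t(Brand C) + 0.1·t(Brand E) + 0.6·t(Brand B)
Solving: t(Brand C) = 4.2105, t(Brand E) = 4.7368, t(Brand B) = 4.7368.
Expected purchases from Brand B to Brand D: 4.7368.

4.7368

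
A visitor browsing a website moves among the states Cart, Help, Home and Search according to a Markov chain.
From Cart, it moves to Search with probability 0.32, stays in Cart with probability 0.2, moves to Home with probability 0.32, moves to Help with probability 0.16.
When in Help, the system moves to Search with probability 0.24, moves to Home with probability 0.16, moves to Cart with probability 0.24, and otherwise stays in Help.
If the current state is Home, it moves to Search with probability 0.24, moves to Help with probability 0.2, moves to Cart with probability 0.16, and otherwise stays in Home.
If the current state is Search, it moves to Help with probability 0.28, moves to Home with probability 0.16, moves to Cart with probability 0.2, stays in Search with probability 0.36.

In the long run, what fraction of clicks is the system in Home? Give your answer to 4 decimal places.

0.2527

Let the stationary distribution be π with π = πP and π_1 + π_2 + π_3 + π_4 = 1.
π_1 = 0.2·π_1 + 0.24·π_2 + 0.16·π_3 + 0.2·π_4
π_2 = 0.16·π_1 + 0.36·π_2 + 0.2·π_3 + 0.28·π_4
π_3 = 0.32·π_1 + 0.16·π_2 + 0.4·π_3 + 0.16·π_4
Solving with the normalization constraint gives π = (0.2001, 0.2563, 0.2527, 0.2909).
So the stationary probability of Home is 0.2527.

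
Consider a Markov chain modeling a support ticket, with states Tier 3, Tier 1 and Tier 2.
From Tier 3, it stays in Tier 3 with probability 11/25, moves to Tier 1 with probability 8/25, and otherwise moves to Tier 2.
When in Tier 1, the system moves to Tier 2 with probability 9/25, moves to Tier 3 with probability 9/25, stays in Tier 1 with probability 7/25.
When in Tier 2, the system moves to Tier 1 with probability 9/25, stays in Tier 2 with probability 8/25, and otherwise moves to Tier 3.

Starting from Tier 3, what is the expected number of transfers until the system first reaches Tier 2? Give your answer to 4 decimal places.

Let t(s) be the expected number of transfers to first reach Tier 2 from state s, with t(Tier 2) = 0. Conditioning on the first transfer:
t(Tier 3) = 1 + 0.44·t(Tier 3) + 0.32·t(Tier 1)
t(Tier 1) = 1 + 0.36·t(Tier 3) + 0.28·t(Tier 1)
Solving: t(Tier 3) = 3.6111, t(Tier 1) = 3.1944.
Expected transfers from Tier 3 to Tier 2: 3.6111.

3.6111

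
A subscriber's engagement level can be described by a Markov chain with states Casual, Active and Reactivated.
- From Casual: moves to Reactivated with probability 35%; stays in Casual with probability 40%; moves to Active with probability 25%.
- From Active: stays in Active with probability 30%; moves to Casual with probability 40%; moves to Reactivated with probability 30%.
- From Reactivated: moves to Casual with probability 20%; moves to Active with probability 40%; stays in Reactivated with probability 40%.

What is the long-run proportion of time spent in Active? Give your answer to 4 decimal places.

0.3187

Let the stationary distribution be π with π = πP and π_1 + π_2 + π_3 = 1.
π_1 = 0.4·π_1 + 0.4·π_2 + 0.2·π_3
π_2 = 0.25·π_1 + 0.3·π_2 + 0.4·π_3
Solving with the normalization constraint gives π = (0.3297, 0.3187, 0.3516).
So the stationary probability of Active is 0.3187.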